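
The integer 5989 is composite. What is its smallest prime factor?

5989 is odd.
Digit sum 31, not divisible by 3.
Ends in 9: not divisible by 5.
7: 5989 = 7·855 + 4
11: 5989 = 11·544 + 5
13: 5989 = 13·460 + 9
17: 5989 = 17·352 + 5
19: 5989 = 19·315 + 4
23: 5989 = 23·260 + 9
29: 5989 = 29·206 + 15
31: 5989 = 31·193 + 6
37: 5989 = 37·161 + 32
41: 5989 = 41·146 + 3
43: 5989 = 43·139 + 12
47: 5989 = 47·127 + 20
53: 5989 = 53·113

53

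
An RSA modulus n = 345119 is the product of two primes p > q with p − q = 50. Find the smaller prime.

Since p = q + 50, we have 345119 = q(q + 50), so q² + 50q − 345119 = 0.
Discriminant: 50² + 4·345119 = 2500 + 1380476 = 1382976; √1382976 = 1176.
q = (−50 + 1176)/2 = 563, and p = q + 50 = 613.
Check: 563 · 613 = 345119.

563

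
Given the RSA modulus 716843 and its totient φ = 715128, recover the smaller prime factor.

φ(n) = (p−1)(q−1) = n − (p+q) + 1, so p + q = 716843 − 715128 + 1 = 1716.
p and q are the roots of t² − 1716t + 716843 = 0.
Discriminant: 1716² − 4·716843 = 2944656 − 2867372 = 77284; √77284 = 278.
q = (1716 − 278)/2 = 719, p = (1716 + 278)/2 = 997.
Check: 719 · 997 = 716843.

719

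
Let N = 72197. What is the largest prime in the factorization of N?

73

72197 = 23 · 3139
3139 = 43 · 73
73 is prime.
So 72197 = 23 · 43 · 73; the largest prime factor is 73.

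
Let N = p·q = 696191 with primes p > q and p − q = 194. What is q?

743

Since p = q + 194, we have 696191 = q(q + 194), so q² + 194q − 696191 = 0.
Discriminant: 194² + 4·696191 = 37636 + 2784764 = 2822400; √2822400 = 1680.
q = (−194 + 1680)/2 = 743, and p = q + 194 = 937.
Check: 743 · 937 = 696191.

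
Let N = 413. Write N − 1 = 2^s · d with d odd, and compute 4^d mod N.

413 − 1 = 412 = 2^2 · 103, so d = 103.
4^1 ≡ 4 (mod 413)
4^2 ≡ 4^2 = 16 ≡ 16 (mod 413)
4^4 ≡ 16^2 = 256 ≡ 256 (mod 413)
4^8 ≡ 256^2 = 65536 ≡ 282 (mod 413)
4^16 ≡ 282^2 = 79524 ≡ 228 (mod 413)
4^32 ≡ 228^2 = 51984 ≡ 359 (mod 413)
4^64 ≡ 359^2 = 128881 ≡ 25 (mod 413)
103 = 64 + 32 + 4 + 2 + 1 in binary powers of 2.
So 4^103 ≡ 25 · 359 · 256 · 16 · 4 ≡ 228 (mod 413).
Squaring chain: 228 → 359; never reaches −1, so base 4 is a Miller–Rabin witness that 413 is composite.

228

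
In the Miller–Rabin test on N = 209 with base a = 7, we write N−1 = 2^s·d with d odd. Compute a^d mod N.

209 − 1 = 208 = 2^4 · 13, so d = 13.
7^1 ≡ 7 (mod 209)
7^2 ≡ 7^2 = 49 ≡ 49 (mod 209)
7^4 ≡ 49^2 = 2401 ≡ 102 (mod 209)
7^8 ≡ 102^2 = 10404 ≡ 163 (mod 209)
13 = 8 + 4 + 1 in binary powers of 2.
So 7^13 ≡ 163 · 102 · 7 ≡ 178 (mod 209).
Squaring chain: 178 → 125 → 159 → 201; never reaches −1, so base 7 is a Miller–Rabin witness that 209 is composite.

178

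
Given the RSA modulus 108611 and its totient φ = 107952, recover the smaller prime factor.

φ(n) = (p−1)(q−1) = n − (p+q) + 1, so p + q = 108611 − 107952 + 1 = 660.
p and q are the roots of t² − 660t + 108611 = 0.
Discriminant: 660² − 4·108611 = 435600 − 434444 = 1156; √1156 = 34.
q = (660 − 34)/2 = 313, p = (660 + 34)/2 = 347.
Check: 313 · 347 = 108611.

313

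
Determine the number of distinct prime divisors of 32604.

5

32604 = 2^2 · 8151
8151 = 3 · 2717
2717 = 11 · 247
247 = 13 · 19
32604 = 2^2 · 3 · 11 · 13 · 19, which has 5 distinct prime factors.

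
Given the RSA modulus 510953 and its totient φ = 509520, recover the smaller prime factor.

φ(n) = (p−1)(q−1) = n − (p+q) + 1, so p + q = 510953 − 509520 + 1 = 1434.
p and q are the roots of t² − 1434t + 510953 = 0.
Discriminant: 1434² − 4·510953 = 2056356 − 2043812 = 12544; √12544 = 112.
q = (1434 − 112)/2 = 661, p = (1434 + 112)/2 = 773.
Check: 661 · 773 = 510953.

661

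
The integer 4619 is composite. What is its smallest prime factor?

31

4619 is odd.
Digit sum 20, not divisible by 3.
Ends in 9: not divisible by 5.
7: 4619 = 7·659 + 6
11: 4619 = 11·419 + 10
13: 4619 = 13·355 + 4
17: 4619 = 17·271 + 12
19: 4619 = 19·243 + 2
23: 4619 = 23·200 + 19
29: 4619 = 29·159 + 8
31: 4619 = 31·149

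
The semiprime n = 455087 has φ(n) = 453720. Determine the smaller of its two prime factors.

571

φ(n) = (p−1)(q−1) = n − (p+q) + 1, so p + q = 455087 − 453720 + 1 = 1368.
p and q are the roots of t² − 1368t + 455087 = 0.
Discriminant: 1368² − 4·455087 = 1871424 − 1820348 = 51076; √51076 = 226.
q = (1368 − 226)/2 = 571, p = (1368 + 226)/2 = 797.
Check: 571 · 797 = 455087.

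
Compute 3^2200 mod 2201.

1110

3^1 ≡ 3 (mod 2201)
3^2 ≡ 3^2 = 9 ≡ 9 (mod 2201)
3^4 ≡ 9^2 = 81 ≡ 81 (mod 2201)
3^8 ≡ 81^2 = 6561 ≡ 2159 (mod 2201)
3^16 ≡ 2159^2 = 4661281 ≡ 1764 (mod 2201)
3^32 ≡ 1764^2 = 3111696 ≡ 1683 (mod 2201)
3^64 ≡ 1683^2 = 2832489 ≡ 2003 (mod 2201)
3^128 ≡ 2003^2 = 4012009 ≡ 1787 (mod 2201)
3^256 ≡ 1787^2 = 3193369 ≡ 1919 (mod 2201)
3^512 ≡ 1919^2 = 3682561 ≡ 288 (mod 2201)
3^1024 ≡ 288^2 = 82944 ≡ 1507 (mod 2201)
3^2048 ≡ 1507^2 = 2271049 ≡ 1818 (mod 2201)
2200 = 2048 + 128 + 16 + 8 in binary powers of 2.
So 3^2200 ≡ 1818 · 1787 · 1764 · 2159 ≡ 1110 (mod 2201).
Since 1110 ≠ 1, base 3 is a Fermat witness: 2201 is composite.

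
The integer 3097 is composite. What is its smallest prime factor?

3097 is odd.
Digit sum 19, not divisible by 3.
Ends in 7: not divisible by 5.
7: 3097 = 7·442 + 3
11: 3097 = 11·281 + 6
13: 3097 = 13·238 + 3
17: 3097 = 17·182 + 3
19: 3097 = 19·163

19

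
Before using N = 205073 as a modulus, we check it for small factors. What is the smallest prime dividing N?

205073 is odd.
Digit sum 17, not divisible by 3.
Ends in 3: not divisible by 5.
7: 205073 = 7·29296 + 1
11: 205073 = 11·18643

11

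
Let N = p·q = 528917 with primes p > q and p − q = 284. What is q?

599

Since p = q + 284, we have 528917 = q(q + 284), so q² + 284q − 528917 = 0.
Discriminant: 284² + 4·528917 = 80656 + 2115668 = 2196324; √2196324 = 1482.
q = (−284 + 1482)/2 = 599, and p = q + 284 = 883.
Check: 599 · 883 = 528917.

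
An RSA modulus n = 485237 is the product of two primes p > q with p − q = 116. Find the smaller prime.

641

Since p = q + 116, we have 485237 = q(q + 116), so q² + 116q − 485237 = 0.
Discriminant: 116² + 4·485237 = 13456 + 1940948 = 1954404; √1954404 = 1398.
q = (−116 + 1398)/2 = 641, and p = q + 116 = 757.
Check: 641 · 757 = 485237.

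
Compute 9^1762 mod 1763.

9^1 ≡ 9 (mod 1763)
9^2 ≡ 9^2 = 81 ≡ 81 (mod 1763)
9^4 ≡ 81^2 = 6561 ≡ 1272 (mod 1763)
9^8 ≡ 1272^2 = 1617984 ≡ 1313 (mod 1763)
9^16 ≡ 1313^2 = 1723969 ≡ 1518 (mod 1763)
9^32 ≡ 1518^2 = 2304324 ≡ 83 (mod 1763)
9^64 ≡ 83^2 = 6889 ≡ 1600 (mod 1763)
9^128 ≡ 1600^2 = 2560000 ≡ 124 (mod 1763)
9^256 ≡ 124^2 = 15376 ≡ 1272 (mod 1763)
9^512 ≡ 1272^2 = 1617984 ≡ 1313 (mod 1763)
9^1024 ≡ 1313^2 = 1723969 ≡ 1518 (mod 1763)
1762 = 1024 + 512 + 128 + 64 + 32 + 2 in binary powers of 2.
So 9^1762 ≡ 1518 · 1313 · 124 · 1600 · 83 · 81 ≡ 1393 (mod 1763).
Since 1393 ≠ 1, base 9 is a Fermat witness: 1763 is composite.

1393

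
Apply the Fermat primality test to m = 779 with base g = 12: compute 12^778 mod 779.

12^1 ≡ 12 (mod 779)
12^2 ≡ 12^2 = 144 ≡ 144 (mod 779)
12^4 ≡ 144^2 = 20736 ≡ 482 (mod 779)
12^8 ≡ 482^2 = 232324 ≡ 182 (mod 779)
12^16 ≡ 182^2 = 33124 ≡ 406 (mod 779)
12^32 ≡ 406^2 = 164836 ≡ 467 (mod 779)
12^64 ≡ 467^2 = 218089 ≡ 748 (mod 779)
12^128 ≡ 748^2 = 559504 ≡ 182 (mod 779)
12^256 ≡ 182^2 = 33124 ≡ 406 (mod 779)
12^512 ≡ 406^2 = 164836 ≡ 467 (mod 779)
778 = 512 + 256 + 8 + 2 in binary powers of 2.
So 12^778 ≡ 467 · 406 · 182 · 144 ≡ 121 (mod 779).
Since 121 ≠ 1, base 12 is a Fermat witness: 779 is composite.

121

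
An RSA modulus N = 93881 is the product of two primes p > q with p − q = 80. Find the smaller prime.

Since p = q + 80, we have 93881 = q(q + 80), so q² + 80q − 93881 = 0.
Discriminant: 80² + 4·93881 = 6400 + 375524 = 381924; √381924 = 618.
q = (−80 + 618)/2 = 269, and p = q + 80 = 349.
Check: 269 · 349 = 93881.

269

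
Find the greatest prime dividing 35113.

35113 = 13 · 2701
2701 = 37 · 73
73 is prime.
So 35113 = 13 · 37 · 73; the largest prime factor is 73.

73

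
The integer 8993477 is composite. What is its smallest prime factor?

8993477 is odd.
Digit sum 47, not divisible by 3.
Ends in 7: not divisible by 5.
7: 8993477 = 7·1284782 + 3
11: 8993477 = 11·817588 + 9
13: 8993477 = 13·691805 + 12
17: 8993477 = 17·529028 + 1
19: 8993477 = 19·473340 + 17
23: 8993477 = 23·391020 + 17
29: 8993477 = 29·310119 + 26
31: 8993477 = 31·290112 + 5
37: 8993477 = 37·243066 + 35
41: 8993477 = 41·219353 + 4
43: 8993477 = 43·209150 + 27
47: 8993477 = 47·191350 + 27
53: 8993477 = 53·169688 + 13
59: 8993477 = 59·152431 + 48
61: 8993477 = 61·147434 + 3
67: 8993477 = 67·134231

67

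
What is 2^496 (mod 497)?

2^1 ≡ 2 (mod 497)
2^2 ≡ 2^2 = 4 ≡ 4 (mod 497)
2^4 ≡ 4^2 = 16 ≡ 16 (mod 497)
2^8 ≡ 16^2 = 256 ≡ 256 (mod 497)
2^16 ≡ 256^2 = 65536 ≡ 429 (mod 497)
2^32 ≡ 429^2 = 184041 ≡ 151 (mod 497)
2^64 ≡ 151^2 = 22801 ≡ 436 (mod 497)
2^128 ≡ 436^2 = 190096 ≡ 242 (mod 497)
2^256 ≡ 242^2 = 58564 ≡ 415 (mod 497)
496 = 256 + 128 + 64 + 32 + 16 in binary powers of 2.
So 2^496 ≡ 415 · 242 · 436 · 151 · 429 ≡ 135 (mod 497).
Since 135 ≠ 1, base 2 is a Fermat witness: 497 is composite.

135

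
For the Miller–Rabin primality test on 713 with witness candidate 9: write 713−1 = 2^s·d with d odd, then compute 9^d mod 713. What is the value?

713 − 1 = 712 = 2^3 · 89, so d = 89.
9^1 ≡ 9 (mod 713)
9^2 ≡ 9^2 = 81 ≡ 81 (mod 713)
9^4 ≡ 81^2 = 6561 ≡ 144 (mod 713)
9^8 ≡ 144^2 = 20736 ≡ 59 (mod 713)
9^16 ≡ 59^2 = 3481 ≡ 629 (mod 713)
9^32 ≡ 629^2 = 395641 ≡ 639 (mod 713)
9^64 ≡ 639^2 = 408321 ≡ 485 (mod 713)
89 = 64 + 16 + 8 + 1 in binary powers of 2.
So 9^89 ≡ 485 · 629 · 59 · 9 ≡ 193 (mod 713).
Squaring chain: 193 → 173 → 696; never reaches −1, so base 9 is a Miller–Rabin witness that 713 is composite.

193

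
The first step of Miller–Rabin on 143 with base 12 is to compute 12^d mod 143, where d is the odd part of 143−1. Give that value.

143 − 1 = 142 = 2^1 · 71, so d = 71.
12^1 ≡ 12 (mod 143)
12^2 ≡ 12^2 = 144 ≡ 1 (mod 143)
12^4 ≡ 1^2 = 1 ≡ 1 (mod 143)
12^8 ≡ 1^2 = 1 ≡ 1 (mod 143)
12^16 ≡ 1^2 = 1 ≡ 1 (mod 143)
12^32 ≡ 1^2 = 1 ≡ 1 (mod 143)
12^64 ≡ 1^2 = 1 ≡ 1 (mod 143)
71 = 64 + 4 + 2 + 1 in binary powers of 2.
So 12^71 ≡ 1 · 1 · 1 · 12 ≡ 12 (mod 143).
Squaring chain: 12; never reaches −1, so base 12 is a Miller–Rabin witness that 143 is composite.

12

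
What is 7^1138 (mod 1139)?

236

7^1 ≡ 7 (mod 1139)
7^2 ≡ 7^2 = 49 ≡ 49 (mod 1139)
7^4 ≡ 49^2 = 2401 ≡ 123 (mod 1139)
7^8 ≡ 123^2 = 15129 ≡ 322 (mod 1139)
7^16 ≡ 322^2 = 103684 ≡ 35 (mod 1139)
7^32 ≡ 35^2 = 1225 ≡ 86 (mod 1139)
7^64 ≡ 86^2 = 7396 ≡ 562 (mod 1139)
7^128 ≡ 562^2 = 315844 ≡ 341 (mod 1139)
7^256 ≡ 341^2 = 116281 ≡ 103 (mod 1139)
7^512 ≡ 103^2 = 10609 ≡ 358 (mod 1139)
7^1024 ≡ 358^2 = 128164 ≡ 596 (mod 1139)
1138 = 1024 + 64 + 32 + 16 + 2 in binary powers of 2.
So 7^1138 ≡ 596 · 562 · 86 · 35 · 49 ≡ 236 (mod 1139).
Since 236 ≠ 1, base 7 is a Fermat witness: 1139 is composite.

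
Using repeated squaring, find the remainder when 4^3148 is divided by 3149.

3138

4^1 ≡ 4 (mod 3149)
4^2 ≡ 4^2 = 16 ≡ 16 (mod 3149)
4^4 ≡ 16^2 = 256 ≡ 256 (mod 3149)
4^8 ≡ 256^2 = 65536 ≡ 2556 (mod 3149)
4^16 ≡ 2556^2 = 6533136 ≡ 2110 (mod 3149)
4^32 ≡ 2110^2 = 4452100 ≡ 2563 (mod 3149)
4^64 ≡ 2563^2 = 6568969 ≡ 155 (mod 3149)
4^128 ≡ 155^2 = 24025 ≡ 1982 (mod 3149)
4^256 ≡ 1982^2 = 3928324 ≡ 1521 (mod 3149)
4^512 ≡ 1521^2 = 2313441 ≡ 2075 (mod 3149)
4^1024 ≡ 2075^2 = 4305625 ≡ 942 (mod 3149)
4^2048 ≡ 942^2 = 887364 ≡ 2495 (mod 3149)
3148 = 2048 + 1024 + 64 + 8 + 4 in binary powers of 2.
So 4^3148 ≡ 2495 · 942 · 155 · 2556 · 256 ≡ 3138 (mod 3149).
Since 3138 ≠ 1, base 4 is a Fermat witness: 3149 is composite.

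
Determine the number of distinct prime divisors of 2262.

2262 = 2 · 1131
1131 = 3 · 377
377 = 13 · 29
2262 = 2 · 3 · 13 · 29, which has 4 distinct prime factors.

4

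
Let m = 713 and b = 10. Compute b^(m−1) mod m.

10^1 ≡ 10 (mod 713)
10^2 ≡ 10^2 = 100 ≡ 100 (mod 713)
10^4 ≡ 100^2 = 10000 ≡ 18 (mod 713)
10^8 ≡ 18^2 = 324 ≡ 324 (mod 713)
10^16 ≡ 324^2 = 104976 ≡ 165 (mod 713)
10^32 ≡ 165^2 = 27225 ≡ 131 (mod 713)
10^64 ≡ 131^2 = 17161 ≡ 49 (mod 713)
10^128 ≡ 49^2 = 2401 ≡ 262 (mod 713)
10^256 ≡ 262^2 = 68644 ≡ 196 (mod 713)
10^512 ≡ 196^2 = 38416 ≡ 627 (mod 713)
712 = 512 + 128 + 64 + 8 in binary powers of 2.
So 10^712 ≡ 627 · 262 · 49 · 324 ≡ 485 (mod 713).
Since 485 ≠ 1, base 10 is a Fermat witness: 713 is composite.

485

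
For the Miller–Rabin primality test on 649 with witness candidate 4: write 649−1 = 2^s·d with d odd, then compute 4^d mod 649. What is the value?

26

649 − 1 = 648 = 2^3 · 81, so d = 81.
4^1 ≡ 4 (mod 649)
4^2 ≡ 4^2 = 16 ≡ 16 (mod 649)
4^4 ≡ 16^2 = 256 ≡ 256 (mod 649)
4^8 ≡ 256^2 = 65536 ≡ 636 (mod 649)
4^16 ≡ 636^2 = 404496 ≡ 169 (mod 649)
4^32 ≡ 169^2 = 28561 ≡ 5 (mod 649)
4^64 ≡ 5^2 = 25 ≡ 25 (mod 649)
81 = 64 + 16 + 1 in binary powers of 2.
So 4^81 ≡ 25 · 169 · 4 ≡ 26 (mod 649).
Squaring chain: 26 → 27 → 80; never reaches −1, so base 4 is a Miller–Rabin witness that 649 is composite.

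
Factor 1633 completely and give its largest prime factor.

1633 = 23 · 71
71 is prime.
So 1633 = 23 · 71; the largest prime factor is 71.

71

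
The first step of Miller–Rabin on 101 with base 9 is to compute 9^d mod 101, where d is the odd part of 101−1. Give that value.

100

101 − 1 = 100 = 2^2 · 25, so d = 25.
9^1 ≡ 9 (mod 101)
9^2 ≡ 9^2 = 81 ≡ 81 (mod 101)
9^4 ≡ 81^2 = 6561 ≡ 97 (mod 101)
9^8 ≡ 97^2 = 9409 ≡ 16 (mod 101)
9^16 ≡ 16^2 = 256 ≡ 54 (mod 101)
25 = 16 + 8 + 1 in binary powers of 2.
So 9^25 ≡ 54 · 16 · 9 ≡ 100 (mod 101).
Since 9^d ≡ 100 (mod 101), base 9 does not prove 101 composite.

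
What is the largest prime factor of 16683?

83

16683 = 3 · 5561
5561 = 67 · 83
83 is prime.
So 16683 = 3 · 67 · 83; the largest prime factor is 83.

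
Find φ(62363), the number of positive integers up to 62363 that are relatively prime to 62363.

52200

Factor: 62363 = 7 · 59 · 151.
φ(62363) = (7−1) · (59−1) · (151−1) = 6 · 58 · 150 = 52200.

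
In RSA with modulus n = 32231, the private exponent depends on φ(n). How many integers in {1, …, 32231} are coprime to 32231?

Factor: 32231 = 167 · 193.
φ(32231) = (167−1) · (193−1) = 166 · 192 = 31872.

31872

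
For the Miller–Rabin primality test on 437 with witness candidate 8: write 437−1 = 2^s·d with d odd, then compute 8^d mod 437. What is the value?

437 − 1 = 436 = 2^2 · 109, so d = 109.
8^1 ≡ 8 (mod 437)
8^2 ≡ 8^2 = 64 ≡ 64 (mod 437)
8^4 ≡ 64^2 = 4096 ≡ 163 (mod 437)
8^8 ≡ 163^2 = 26569 ≡ 349 (mod 437)
8^16 ≡ 349^2 = 121801 ≡ 315 (mod 437)
8^32 ≡ 315^2 = 99225 ≡ 26 (mod 437)
8^64 ≡ 26^2 = 676 ≡ 239 (mod 437)
109 = 64 + 32 + 8 + 4 + 1 in binary powers of 2.
So 8^109 ≡ 239 · 26 · 349 · 163 · 8 ≡ 141 (mod 437).
Squaring chain: 141 → 216; never reaches −1, so base 8 is a Miller–Rabin witness that 437 is composite.

141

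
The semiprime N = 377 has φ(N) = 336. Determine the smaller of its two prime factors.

φ(n) = (p−1)(q−1) = n − (p+q) + 1, so p + q = 377 − 336 + 1 = 42.
p and q are the roots of t² − 42t + 377 = 0.
Discriminant: 42² − 4·377 = 1764 − 1508 = 256; √256 = 16.
q = (42 − 16)/2 = 13, p = (42 + 16)/2 = 29.
Check: 13 · 29 = 377.

13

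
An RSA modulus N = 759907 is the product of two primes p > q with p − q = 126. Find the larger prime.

Since p = q + 126, we have 759907 = q(q + 126), so q² + 126q − 759907 = 0.
Discriminant: 126² + 4·759907 = 15876 + 3039628 = 3055504; √3055504 = 1748.
q = (−126 + 1748)/2 = 811, and p = q + 126 = 937.
Check: 811 · 937 = 759907.

937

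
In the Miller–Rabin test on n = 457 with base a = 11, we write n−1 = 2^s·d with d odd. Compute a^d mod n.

457 − 1 = 456 = 2^3 · 57, so d = 57.
11^1 ≡ 11 (mod 457)
11^2 ≡ 11^2 = 121 ≡ 121 (mod 457)
11^4 ≡ 121^2 = 14641 ≡ 17 (mod 457)
11^8 ≡ 17^2 = 289 ≡ 289 (mod 457)
11^16 ≡ 289^2 = 83521 ≡ 347 (mod 457)
11^32 ≡ 347^2 = 120409 ≡ 218 (mod 457)
57 = 32 + 16 + 8 + 1 in binary powers of 2.
So 11^57 ≡ 218 · 347 · 289 · 11 ≡ 207 (mod 457).
Squaring chain: 207 → 348 → 456; reaches −1, so base 11 does not prove 457 composite.

207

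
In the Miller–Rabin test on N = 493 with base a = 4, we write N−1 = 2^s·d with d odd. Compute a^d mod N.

353

493 − 1 = 492 = 2^2 · 123, so d = 123.
4^1 ≡ 4 (mod 493)
4^2 ≡ 4^2 = 16 ≡ 16 (mod 493)
4^4 ≡ 16^2 = 256 ≡ 256 (mod 493)
4^8 ≡ 256^2 = 65536 ≡ 460 (mod 493)
4^16 ≡ 460^2 = 211600 ≡ 103 (mod 493)
4^32 ≡ 103^2 = 10609 ≡ 256 (mod 493)
4^64 ≡ 256^2 = 65536 ≡ 460 (mod 493)
123 = 64 + 32 + 16 + 8 + 2 + 1 in binary powers of 2.
So 4^123 ≡ 460 · 256 · 103 · 460 · 16 · 4 ≡ 353 (mod 493).
Squaring chain: 353 → 373; never reaches −1, so base 4 is a Miller–Rabin witness that 493 is composite.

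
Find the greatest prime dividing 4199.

19

4199 = 13 · 323
323 = 17 · 19
19 is prime.
So 4199 = 13 · 17 · 19; the largest prime factor is 19.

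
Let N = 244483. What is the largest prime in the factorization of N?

89

244483 = 41 · 5963
5963 = 67 · 89
89 is prime.
So 244483 = 41 · 67 · 89; the largest prime factor is 89.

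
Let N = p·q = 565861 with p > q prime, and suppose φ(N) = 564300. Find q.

φ(n) = (p−1)(q−1) = n − (p+q) + 1, so p + q = 565861 − 564300 + 1 = 1562.
p and q are the roots of t² − 1562t + 565861 = 0.
Discriminant: 1562² − 4·565861 = 2439844 − 2263444 = 176400; √176400 = 420.
q = (1562 − 420)/2 = 571, p = (1562 + 420)/2 = 991.
Check: 571 · 991 = 565861.

571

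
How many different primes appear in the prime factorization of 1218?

1218 = 2 · 609
609 = 3 · 203
203 = 7 · 29
1218 = 2 · 3 · 7 · 29, which has 4 distinct prime factors.

4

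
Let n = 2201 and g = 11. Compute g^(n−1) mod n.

1741

11^1 ≡ 11 (mod 2201)
11^2 ≡ 11^2 = 121 ≡ 121 (mod 2201)
11^4 ≡ 121^2 = 14641 ≡ 1435 (mod 2201)
11^8 ≡ 1435^2 = 2059225 ≡ 1290 (mod 2201)
11^16 ≡ 1290^2 = 1664100 ≡ 144 (mod 2201)
11^32 ≡ 144^2 = 20736 ≡ 927 (mod 2201)
11^64 ≡ 927^2 = 859329 ≡ 939 (mod 2201)
11^128 ≡ 939^2 = 881721 ≡ 1321 (mod 2201)
11^256 ≡ 1321^2 = 1745041 ≡ 1849 (mod 2201)
11^512 ≡ 1849^2 = 3418801 ≡ 648 (mod 2201)
11^1024 ≡ 648^2 = 419904 ≡ 1714 (mod 2201)
11^2048 ≡ 1714^2 = 2937796 ≡ 1662 (mod 2201)
2200 = 2048 + 128 + 16 + 8 in binary powers of 2.
So 11^2200 ≡ 1662 · 1321 · 144 · 1290 ≡ 1741 (mod 2201).
Since 1741 ≠ 1, base 11 is a Fermat witness: 2201 is composite.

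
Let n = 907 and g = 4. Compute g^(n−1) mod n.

4^1 ≡ 4 (mod 907)
4^2 ≡ 4^2 = 16 ≡ 16 (mod 907)
4^4 ≡ 16^2 = 256 ≡ 256 (mod 907)
4^8 ≡ 256^2 = 65536 ≡ 232 (mod 907)
4^16 ≡ 232^2 = 53824 ≡ 311 (mod 907)
4^32 ≡ 311^2 = 96721 ≡ 579 (mod 907)
4^64 ≡ 579^2 = 335241 ≡ 558 (mod 907)
4^128 ≡ 558^2 = 311364 ≡ 263 (mod 907)
4^256 ≡ 263^2 = 69169 ≡ 237 (mod 907)
4^512 ≡ 237^2 = 56169 ≡ 842 (mod 907)
906 = 512 + 256 + 128 + 8 + 2 in binary powers of 2.
So 4^906 ≡ 842 · 237 · 263 · 232 · 16 ≡ 1 (mod 907).
Since the result is 1, base 4 gives no evidence that 907 is composite.

1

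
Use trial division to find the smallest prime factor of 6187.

6187 is odd.
Digit sum 22, not divisible by 3.
Ends in 7: not divisible by 5.
7: 6187 = 7·883 + 6
11: 6187 = 11·562 + 5
13: 6187 = 13·475 + 12
17: 6187 = 17·363 + 16
19: 6187 = 19·325 + 12
23: 6187 = 23·269

23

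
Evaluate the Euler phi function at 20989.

Factor: 20989 = 139 · 151.
φ(20989) = (139−1) · (151−1) = 138 · 150 = 20700.

20700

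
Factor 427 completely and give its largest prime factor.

61

427 = 7 · 61
61 is prime.
So 427 = 7 · 61; the largest prime factor is 61.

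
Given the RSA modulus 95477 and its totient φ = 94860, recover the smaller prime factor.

φ(n) = (p−1)(q−1) = n − (p+q) + 1, so p + q = 95477 − 94860 + 1 = 618.
p and q are the roots of t² − 618t + 95477 = 0.
Discriminant: 618² − 4·95477 = 381924 − 381908 = 16; √16 = 4.
q = (618 − 4)/2 = 307, p = (618 + 4)/2 = 311.
Check: 307 · 311 = 95477.

307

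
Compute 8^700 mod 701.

8^1 ≡ 8 (mod 701)
8^2 ≡ 8^2 = 64 ≡ 64 (mod 701)
8^4 ≡ 64^2 = 4096 ≡ 591 (mod 701)
8^8 ≡ 591^2 = 349281 ≡ 183 (mod 701)
8^16 ≡ 183^2 = 33489 ≡ 542 (mod 701)
8^32 ≡ 542^2 = 293764 ≡ 45 (mod 701)
8^64 ≡ 45^2 = 2025 ≡ 623 (mod 701)
8^128 ≡ 623^2 = 388129 ≡ 476 (mod 701)
8^256 ≡ 476^2 = 226576 ≡ 153 (mod 701)
8^512 ≡ 153^2 = 23409 ≡ 276 (mod 701)
700 = 512 + 128 + 32 + 16 + 8 + 4 in binary powers of 2.
So 8^700 ≡ 276 · 476 · 45 · 542 · 183 · 591 ≡ 1 (mod 701).
Since the result is 1, base 8 gives no evidence that 701 is composite.

1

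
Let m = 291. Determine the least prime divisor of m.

291 is odd.
Digit sum 12, divisible by 3.

3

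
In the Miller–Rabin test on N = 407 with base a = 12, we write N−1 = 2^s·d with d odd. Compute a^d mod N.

407 − 1 = 406 = 2^1 · 203, so d = 203.
12^1 ≡ 12 (mod 407)
12^2 ≡ 12^2 = 144 ≡ 144 (mod 407)
12^4 ≡ 144^2 = 20736 ≡ 386 (mod 407)
12^8 ≡ 386^2 = 148996 ≡ 34 (mod 407)
12^16 ≡ 34^2 = 1156 ≡ 342 (mod 407)
12^32 ≡ 342^2 = 116964 ≡ 155 (mod 407)
12^64 ≡ 155^2 = 24025 ≡ 12 (mod 407)
12^128 ≡ 12^2 = 144 ≡ 144 (mod 407)
203 = 128 + 64 + 8 + 2 + 1 in binary powers of 2.
So 12^203 ≡ 144 · 12 · 34 · 144 · 12 ≡ 155 (mod 407).
Squaring chain: 155; never reaches −1, so base 12 is a Miller–Rabin witness that 407 is composite.

155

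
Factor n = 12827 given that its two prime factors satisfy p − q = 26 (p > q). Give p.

Since p = q + 26, we have 12827 = q(q + 26), so q² + 26q − 12827 = 0.
Discriminant: 26² + 4·12827 = 676 + 51308 = 51984; √51984 = 228.
q = (−26 + 228)/2 = 101, and p = q + 26 = 127.
Check: 101 · 127 = 12827.

127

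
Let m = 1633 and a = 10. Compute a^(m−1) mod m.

10^1 ≡ 10 (mod 1633)
10^2 ≡ 10^2 = 100 ≡ 100 (mod 1633)
10^4 ≡ 100^2 = 10000 ≡ 202 (mod 1633)
10^8 ≡ 202^2 = 40804 ≡ 1612 (mod 1633)
10^16 ≡ 1612^2 = 2598544 ≡ 441 (mod 1633)
10^32 ≡ 441^2 = 194481 ≡ 154 (mod 1633)
10^64 ≡ 154^2 = 23716 ≡ 854 (mod 1633)
10^128 ≡ 854^2 = 729316 ≡ 998 (mod 1633)
10^256 ≡ 998^2 = 996004 ≡ 1507 (mod 1633)
10^512 ≡ 1507^2 = 2271049 ≡ 1179 (mod 1633)
10^1024 ≡ 1179^2 = 1390041 ≡ 358 (mod 1633)
1632 = 1024 + 512 + 64 + 32 in binary powers of 2.
So 10^1632 ≡ 358 · 1179 · 854 · 154 ≡ 1605 (mod 1633).
Since 1605 ≠ 1, base 10 is a Fermat witness: 1633 is composite.

1605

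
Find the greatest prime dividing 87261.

59

87261 = 3 · 29087
29087 = 17 · 1711
1711 = 29 · 59
59 is prime.
So 87261 = 3 · 17 · 29 · 59; the largest prime factor is 59.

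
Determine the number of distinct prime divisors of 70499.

70499 = 11 · 6409
6409 = 13 · 493
493 = 17 · 29
70499 = 11 · 13 · 17 · 29, which has 4 distinct prime factors.

4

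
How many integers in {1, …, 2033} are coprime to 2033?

Factor: 2033 = 19 · 107.
φ(2033) = (19−1) · (107−1) = 18 · 106 = 1908.

1908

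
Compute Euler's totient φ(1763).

Factor: 1763 = 41 · 43.
φ(1763) = (41−1) · (43−1) = 40 · 42 = 1680.

1680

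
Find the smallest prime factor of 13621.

53

13621 is odd.
Digit sum 13, not divisible by 3.
Ends in 1: not divisible by 5.
7: 13621 = 7·1945 + 6
11: 13621 = 11·1238 + 3
13: 13621 = 13·1047 + 10
17: 13621 = 17·801 + 4
19: 13621 = 19·716 + 17
23: 13621 = 23·592 + 5
29: 13621 = 29·469 + 20
31: 13621 = 31·439 + 12
37: 13621 = 37·368 + 5
41: 13621 = 41·332 + 9
43: 13621 = 43·316 + 33
47: 13621 = 47·289 + 38
53: 13621 = 53·257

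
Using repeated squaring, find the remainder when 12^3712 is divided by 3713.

12^1 ≡ 12 (mod 3713)
12^2 ≡ 12^2 = 144 ≡ 144 (mod 3713)
12^4 ≡ 144^2 = 20736 ≡ 2171 (mod 3713)
12^8 ≡ 2171^2 = 4713241 ≡ 1444 (mod 3713)
12^16 ≡ 1444^2 = 2085136 ≡ 2143 (mod 3713)
12^32 ≡ 2143^2 = 4592449 ≡ 3181 (mod 3713)
12^64 ≡ 3181^2 = 10118761 ≡ 836 (mod 3713)
12^128 ≡ 836^2 = 698896 ≡ 852 (mod 3713)
12^256 ≡ 852^2 = 725904 ≡ 1869 (mod 3713)
12^512 ≡ 1869^2 = 3493161 ≡ 2941 (mod 3713)
12^1024 ≡ 2941^2 = 8649481 ≡ 1904 (mod 3713)
12^2048 ≡ 1904^2 = 3625216 ≡ 1328 (mod 3713)
3712 = 2048 + 1024 + 512 + 128 in binary powers of 2.
So 12^3712 ≡ 1328 · 1904 · 2941 · 852 ≡ 3698 (mod 3713).
Since 3698 ≠ 1, base 12 is a Fermat witness: 3713 is composite.

3698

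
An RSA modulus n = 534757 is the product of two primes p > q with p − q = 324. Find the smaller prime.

587

Since p = q + 324, we have 534757 = q(q + 324), so q² + 324q − 534757 = 0.
Discriminant: 324² + 4·534757 = 104976 + 2139028 = 2244004; √2244004 = 1498.
q = (−324 + 1498)/2 = 587, and p = q + 324 = 911.
Check: 587 · 911 = 534757.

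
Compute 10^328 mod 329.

263

10^1 ≡ 10 (mod 329)
10^2 ≡ 10^2 = 100 ≡ 100 (mod 329)
10^4 ≡ 100^2 = 10000 ≡ 130 (mod 329)
10^8 ≡ 130^2 = 16900 ≡ 121 (mod 329)
10^16 ≡ 121^2 = 14641 ≡ 165 (mod 329)
10^32 ≡ 165^2 = 27225 ≡ 247 (mod 329)
10^64 ≡ 247^2 = 61009 ≡ 144 (mod 329)
10^128 ≡ 144^2 = 20736 ≡ 9 (mod 329)
10^256 ≡ 9^2 = 81 ≡ 81 (mod 329)
328 = 256 + 64 + 8 in binary powers of 2.
So 10^328 ≡ 81 · 144 · 121 ≡ 263 (mod 329).
Since 263 ≠ 1, base 10 is a Fermat witness: 329 is composite.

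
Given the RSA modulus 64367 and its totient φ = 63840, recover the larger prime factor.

337

φ(n) = (p−1)(q−1) = n − (p+q) + 1, so p + q = 64367 − 63840 + 1 = 528.
p and q are the roots of t² − 528t + 64367 = 0.
Discriminant: 528² − 4·64367 = 278784 − 257468 = 21316; √21316 = 146.
q = (528 − 146)/2 = 191, p = (528 + 146)/2 = 337.
Check: 191 · 337 = 64367.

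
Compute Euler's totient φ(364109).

347760

Factor: 364109 = 47 · 61 · 127.
φ(364109) = (47−1) · (61−1) · (127−1) = 46 · 60 · 126 = 347760.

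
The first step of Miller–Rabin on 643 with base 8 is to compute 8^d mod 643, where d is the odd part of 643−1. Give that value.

642

643 − 1 = 642 = 2^1 · 321, so d = 321.
8^1 ≡ 8 (mod 643)
8^2 ≡ 8^2 = 64 ≡ 64 (mod 643)
8^4 ≡ 64^2 = 4096 ≡ 238 (mod 643)
8^8 ≡ 238^2 = 56644 ≡ 60 (mod 643)
8^16 ≡ 60^2 = 3600 ≡ 385 (mod 643)
8^32 ≡ 385^2 = 148225 ≡ 335 (mod 643)
8^64 ≡ 335^2 = 112225 ≡ 343 (mod 643)
8^128 ≡ 343^2 = 117649 ≡ 623 (mod 643)
8^256 ≡ 623^2 = 388129 ≡ 400 (mod 643)
321 = 256 + 64 + 1 in binary powers of 2.
So 8^321 ≡ 400 · 343 · 8 ≡ 642 (mod 643).
Since 8^d ≡ 642 (mod 643), base 8 does not prove 643 composite.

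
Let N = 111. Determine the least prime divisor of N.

111 is odd.
Digit sum 3, divisible by 3.

3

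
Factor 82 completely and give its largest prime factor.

41

82 = 2 · 41
41 is prime.
So 82 = 2 · 41; the largest prime factor is 41.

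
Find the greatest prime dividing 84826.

84826 = 2 · 42413
42413 = 7 · 6059
6059 = 73 · 83
83 is prime.
So 84826 = 2 · 7 · 73 · 83; the largest prime factor is 83.

83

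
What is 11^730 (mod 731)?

508

11^1 ≡ 11 (mod 731)
11^2 ≡ 11^2 = 121 ≡ 121 (mod 731)
11^4 ≡ 121^2 = 14641 ≡ 21 (mod 731)
11^8 ≡ 21^2 = 441 ≡ 441 (mod 731)
11^16 ≡ 441^2 = 194481 ≡ 35 (mod 731)
11^32 ≡ 35^2 = 1225 ≡ 494 (mod 731)
11^64 ≡ 494^2 = 244036 ≡ 613 (mod 731)
11^128 ≡ 613^2 = 375769 ≡ 35 (mod 731)
11^256 ≡ 35^2 = 1225 ≡ 494 (mod 731)
11^512 ≡ 494^2 = 244036 ≡ 613 (mod 731)
730 = 512 + 128 + 64 + 16 + 8 + 2 in binary powers of 2.
So 11^730 ≡ 613 · 35 · 613 · 35 · 441 · 121 ≡ 508 (mod 731).
Since 508 ≠ 1, base 11 is a Fermat witness: 731 is composite.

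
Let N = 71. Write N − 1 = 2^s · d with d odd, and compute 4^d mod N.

71 − 1 = 70 = 2^1 · 35, so d = 35.
4^1 ≡ 4 (mod 71)
4^2 ≡ 4^2 = 16 ≡ 16 (mod 71)
4^4 ≡ 16^2 = 256 ≡ 43 (mod 71)
4^8 ≡ 43^2 = 1849 ≡ 3 (mod 71)
4^16 ≡ 3^2 = 9 ≡ 9 (mod 71)
4^32 ≡ 9^2 = 81 ≡ 10 (mod 71)
35 = 32 + 2 + 1 in binary powers of 2.
So 4^35 ≡ 10 · 16 · 4 ≡ 1 (mod 71).
Since 4^d ≡ 1 (mod 71), base 4 does not prove 71 composite.

1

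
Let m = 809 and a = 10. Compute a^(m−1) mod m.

10^1 ≡ 10 (mod 809)
10^2 ≡ 10^2 = 100 ≡ 100 (mod 809)
10^4 ≡ 100^2 = 10000 ≡ 292 (mod 809)
10^8 ≡ 292^2 = 85264 ≡ 319 (mod 809)
10^16 ≡ 319^2 = 101761 ≡ 636 (mod 809)
10^32 ≡ 636^2 = 404496 ≡ 805 (mod 809)
10^64 ≡ 805^2 = 648025 ≡ 16 (mod 809)
10^128 ≡ 16^2 = 256 ≡ 256 (mod 809)
10^256 ≡ 256^2 = 65536 ≡ 7 (mod 809)
10^512 ≡ 7^2 = 49 ≡ 49 (mod 809)
808 = 512 + 256 + 32 + 8 in binary powers of 2.
So 10^808 ≡ 49 · 7 · 805 · 319 ≡ 1 (mod 809).
Since the result is 1, base 10 gives no evidence that 809 is composite.

1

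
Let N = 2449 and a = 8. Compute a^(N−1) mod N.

2279

8^1 ≡ 8 (mod 2449)
8^2 ≡ 8^2 = 64 ≡ 64 (mod 2449)
8^4 ≡ 64^2 = 4096 ≡ 1647 (mod 2449)
8^8 ≡ 1647^2 = 2712609 ≡ 1566 (mod 2449)
8^16 ≡ 1566^2 = 2452356 ≡ 907 (mod 2449)
8^32 ≡ 907^2 = 822649 ≡ 2234 (mod 2449)
8^64 ≡ 2234^2 = 4990756 ≡ 2143 (mod 2449)
8^128 ≡ 2143^2 = 4592449 ≡ 574 (mod 2449)
8^256 ≡ 574^2 = 329476 ≡ 1310 (mod 2449)
8^512 ≡ 1310^2 = 1716100 ≡ 1800 (mod 2449)
8^1024 ≡ 1800^2 = 3240000 ≡ 2422 (mod 2449)
8^2048 ≡ 2422^2 = 5866084 ≡ 729 (mod 2449)
2448 = 2048 + 256 + 128 + 16 in binary powers of 2.
So 8^2448 ≡ 729 · 1310 · 574 · 907 ≡ 2279 (mod 2449).
Since 2279 ≠ 1, base 8 is a Fermat witness: 2449 is composite.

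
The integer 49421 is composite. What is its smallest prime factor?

49421 is odd.
Digit sum 20, not divisible by 3.
Ends in 1: not divisible by 5.
7: 49421 = 7·7060 + 1
11: 49421 = 11·4492 + 9
13: 49421 = 13·3801 + 8
17: 49421 = 17·2907 + 2
19: 49421 = 19·2601 + 2
23: 49421 = 23·2148 + 17
29: 49421 = 29·1704 + 5
31: 49421 = 31·1594 + 7
37: 49421 = 37·1335 + 26
41: 49421 = 41·1205 + 16
43: 49421 = 43·1149 + 14
47: 49421 = 47·1051 + 24
53: 49421 = 53·932 + 25
59: 49421 = 59·837 + 38
61: 49421 = 61·810 + 11
67: 49421 = 67·737 + 42
71: 49421 = 71·696 + 5
73: 49421 = 73·677

73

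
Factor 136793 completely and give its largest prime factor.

136793 = 29 · 4717
4717 = 53 · 89
89 is prime.
So 136793 = 29 · 53 · 89; the largest prime factor is 89.

89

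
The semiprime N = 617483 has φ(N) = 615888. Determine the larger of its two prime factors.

937

φ(n) = (p−1)(q−1) = n − (p+q) + 1, so p + q = 617483 − 615888 + 1 = 1596.
p and q are the roots of t² − 1596t + 617483 = 0.
Discriminant: 1596² − 4·617483 = 2547216 − 2469932 = 77284; √77284 = 278.
q = (1596 − 278)/2 = 659, p = (1596 + 278)/2 = 937.
Check: 659 · 937 = 617483.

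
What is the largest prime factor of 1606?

1606 = 2 · 803
803 = 11 · 73
73 is prime.
So 1606 = 2 · 11 · 73; the largest prime factor is 73.

73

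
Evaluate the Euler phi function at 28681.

25872

Factor: 28681 = 23 · 29 · 43.
φ(28681) = (23−1) · (29−1) · (43−1) = 22 · 28 · 42 = 25872.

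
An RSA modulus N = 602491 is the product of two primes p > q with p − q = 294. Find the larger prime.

Since p = q + 294, we have 602491 = q(q + 294), so q² + 294q − 602491 = 0.
Discriminant: 294² + 4·602491 = 86436 + 2409964 = 2496400; √2496400 = 1580.
q = (−294 + 1580)/2 = 643, and p = q + 294 = 937.
Check: 643 · 937 = 602491.

937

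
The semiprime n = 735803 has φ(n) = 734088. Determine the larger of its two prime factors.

φ(n) = (p−1)(q−1) = n − (p+q) + 1, so p + q = 735803 − 734088 + 1 = 1716.
p and q are the roots of t² − 1716t + 735803 = 0.
Discriminant: 1716² − 4·735803 = 2944656 − 2943212 = 1444; √1444 = 38.
q = (1716 − 38)/2 = 839, p = (1716 + 38)/2 = 877.
Check: 839 · 877 = 735803.

877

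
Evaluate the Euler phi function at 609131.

583200

Factor: 609131 = 37 · 101 · 163.
φ(609131) = (37−1) · (101−1) · (163−1) = 36 · 100 · 162 = 583200.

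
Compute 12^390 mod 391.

87

12^1 ≡ 12 (mod 391)
12^2 ≡ 12^2 = 144 ≡ 144 (mod 391)
12^4 ≡ 144^2 = 20736 ≡ 13 (mod 391)
12^8 ≡ 13^2 = 169 ≡ 169 (mod 391)
12^16 ≡ 169^2 = 28561 ≡ 18 (mod 391)
12^32 ≡ 18^2 = 324 ≡ 324 (mod 391)
12^64 ≡ 324^2 = 104976 ≡ 188 (mod 391)
12^128 ≡ 188^2 = 35344 ≡ 154 (mod 391)
12^256 ≡ 154^2 = 23716 ≡ 256 (mod 391)
390 = 256 + 128 + 4 + 2 in binary powers of 2.
So 12^390 ≡ 256 · 154 · 13 · 144 ≡ 87 (mod 391).
Since 87 ≠ 1, base 12 is a Fermat witness: 391 is composite.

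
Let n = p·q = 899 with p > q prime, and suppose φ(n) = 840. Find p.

φ(n) = (p−1)(q−1) = n − (p+q) + 1, so p + q = 899 − 840 + 1 = 60.
p and q are the roots of t² − 60t + 899 = 0.
Discriminant: 60² − 4·899 = 3600 − 3596 = 4; √4 = 2.
q = (60 − 2)/2 = 29, p = (60 + 2)/2 = 31.
Check: 29 · 31 = 899.

31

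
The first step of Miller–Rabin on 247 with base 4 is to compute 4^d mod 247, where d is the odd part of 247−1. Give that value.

247 − 1 = 246 = 2^1 · 123, so d = 123.
4^1 ≡ 4 (mod 247)
4^2 ≡ 4^2 = 16 ≡ 16 (mod 247)
4^4 ≡ 16^2 = 256 ≡ 9 (mod 247)
4^8 ≡ 9^2 = 81 ≡ 81 (mod 247)
4^16 ≡ 81^2 = 6561 ≡ 139 (mod 247)
4^32 ≡ 139^2 = 19321 ≡ 55 (mod 247)
4^64 ≡ 55^2 = 3025 ≡ 61 (mod 247)
123 = 64 + 32 + 16 + 8 + 2 + 1 in binary powers of 2.
So 4^123 ≡ 61 · 55 · 139 · 81 · 16 · 4 ≡ 220 (mod 247).
Squaring chain: 220; never reaches −1, so base 4 is a Miller–Rabin witness that 247 is composite.

220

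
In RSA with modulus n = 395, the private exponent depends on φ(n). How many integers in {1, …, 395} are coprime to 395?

Factor: 395 = 5 · 79.
φ(395) = (5−1) · (79−1) = 4 · 78 = 312.

312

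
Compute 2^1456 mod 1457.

2^1 ≡ 2 (mod 1457)
2^2 ≡ 2^2 = 4 ≡ 4 (mod 1457)
2^4 ≡ 4^2 = 16 ≡ 16 (mod 1457)
2^8 ≡ 16^2 = 256 ≡ 256 (mod 1457)
2^16 ≡ 256^2 = 65536 ≡ 1428 (mod 1457)
2^32 ≡ 1428^2 = 2039184 ≡ 841 (mod 1457)
2^64 ≡ 841^2 = 707281 ≡ 636 (mod 1457)
2^128 ≡ 636^2 = 404496 ≡ 907 (mod 1457)
2^256 ≡ 907^2 = 822649 ≡ 901 (mod 1457)
2^512 ≡ 901^2 = 811801 ≡ 252 (mod 1457)
2^1024 ≡ 252^2 = 63504 ≡ 853 (mod 1457)
1456 = 1024 + 256 + 128 + 32 + 16 in binary powers of 2.
So 2^1456 ≡ 853 · 901 · 907 · 841 · 1428 ≡ 1397 (mod 1457).
Since 1397 ≠ 1, base 2 is a Fermat witness: 1457 is composite.

1397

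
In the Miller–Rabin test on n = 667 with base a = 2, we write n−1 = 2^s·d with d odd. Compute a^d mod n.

667 − 1 = 666 = 2^1 · 333, so d = 333.
2^1 ≡ 2 (mod 667)
2^2 ≡ 2^2 = 4 ≡ 4 (mod 667)
2^4 ≡ 4^2 = 16 ≡ 16 (mod 667)
2^8 ≡ 16^2 = 256 ≡ 256 (mod 667)
2^16 ≡ 256^2 = 65536 ≡ 170 (mod 667)
2^32 ≡ 170^2 = 28900 ≡ 219 (mod 667)
2^64 ≡ 219^2 = 47961 ≡ 604 (mod 667)
2^128 ≡ 604^2 = 364816 ≡ 634 (mod 667)
2^256 ≡ 634^2 = 401956 ≡ 422 (mod 667)
333 = 256 + 64 + 8 + 4 + 1 in binary powers of 2.
So 2^333 ≡ 422 · 604 · 256 · 16 · 2 ≡ 330 (mod 667).
Squaring chain: 330; never reaches −1, so base 2 is a Miller–Rabin witness that 667 is composite.

330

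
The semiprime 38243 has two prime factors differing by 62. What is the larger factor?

229

Since p = q + 62, we have 38243 = q(q + 62), so q² + 62q − 38243 = 0.
Discriminant: 62² + 4·38243 = 3844 + 152972 = 156816; √156816 = 396.
q = (−62 + 396)/2 = 167, and p = q + 62 = 229.
Check: 167 · 229 = 38243.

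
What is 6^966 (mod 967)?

6^1 ≡ 6 (mod 967)
6^2 ≡ 6^2 = 36 ≡ 36 (mod 967)
6^4 ≡ 36^2 = 1296 ≡ 329 (mod 967)
6^8 ≡ 329^2 = 108241 ≡ 904 (mod 967)
6^16 ≡ 904^2 = 817216 ≡ 101 (mod 967)
6^32 ≡ 101^2 = 10201 ≡ 531 (mod 967)
6^64 ≡ 531^2 = 281961 ≡ 564 (mod 967)
6^128 ≡ 564^2 = 318096 ≡ 920 (mod 967)
6^256 ≡ 920^2 = 846400 ≡ 275 (mod 967)
6^512 ≡ 275^2 = 75625 ≡ 199 (mod 967)
966 = 512 + 256 + 128 + 64 + 4 + 2 in binary powers of 2.
So 6^966 ≡ 199 · 275 · 920 · 564 · 329 · 36 ≡ 1 (mod 967).
Since the result is 1, base 6 gives no evidence that 967 is composite.

1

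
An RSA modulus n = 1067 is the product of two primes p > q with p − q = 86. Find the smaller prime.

11

Since p = q + 86, we have 1067 = q(q + 86), so q² + 86q − 1067 = 0.
Discriminant: 86² + 4·1067 = 7396 + 4268 = 11664; √11664 = 108.
q = (−86 + 108)/2 = 11, and p = q + 86 = 97.
Check: 11 · 97 = 1067.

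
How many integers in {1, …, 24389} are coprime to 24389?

23548

Factor: 24389 = 29^3.
φ(24389) = 29^2·(29−1) = 23548.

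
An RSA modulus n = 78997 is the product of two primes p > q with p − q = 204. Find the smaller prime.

Since p = q + 204, we have 78997 = q(q + 204), so q² + 204q − 78997 = 0.
Discriminant: 204² + 4·78997 = 41616 + 315988 = 357604; √357604 = 598.
q = (−204 + 598)/2 = 197, and p = q + 204 = 401.
Check: 197 · 401 = 78997.

197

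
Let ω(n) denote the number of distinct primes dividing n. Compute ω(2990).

2990 = 2 · 1495
1495 = 5 · 299
299 = 13 · 23
2990 = 2 · 5 · 13 · 23, which has 4 distinct prime factors.

4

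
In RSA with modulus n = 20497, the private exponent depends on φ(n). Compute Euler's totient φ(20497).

20196

Factor: 20497 = 103 · 199.
φ(20497) = (103−1) · (199−1) = 102 · 198 = 20196.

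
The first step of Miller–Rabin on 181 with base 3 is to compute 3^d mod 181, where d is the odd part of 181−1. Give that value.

181 − 1 = 180 = 2^2 · 45, so d = 45.
3^1 ≡ 3 (mod 181)
3^2 ≡ 3^2 = 9 ≡ 9 (mod 181)
3^4 ≡ 9^2 = 81 ≡ 81 (mod 181)
3^8 ≡ 81^2 = 6561 ≡ 45 (mod 181)
3^16 ≡ 45^2 = 2025 ≡ 34 (mod 181)
3^32 ≡ 34^2 = 1156 ≡ 70 (mod 181)
45 = 32 + 8 + 4 + 1 in binary powers of 2.
So 3^45 ≡ 70 · 45 · 81 · 3 ≡ 1 (mod 181).
Since 3^d ≡ 1 (mod 181), base 3 does not prove 181 composite.

1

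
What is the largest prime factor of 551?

29

551 = 19 · 29
29 is prime.
So 551 = 19 · 29; the largest prime factor is 29.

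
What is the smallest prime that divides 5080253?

5080253 is odd.
Digit sum 23, not divisible by 3.
Ends in 3: not divisible by 5.
7: 5080253 = 7·725750 + 3
11: 5080253 = 11·461841 + 2
13: 5080253 = 13·390788 + 9
17: 5080253 = 17·298838 + 7
19: 5080253 = 19·267381 + 14
23: 5080253 = 23·220880 + 13
29: 5080253 = 29·175181 + 4
31: 5080253 = 31·163879 + 4
37: 5080253 = 37·137304 + 5
41: 5080253 = 41·123908 + 25
43: 5080253 = 43·118145 + 18
47: 5080253 = 47·108090 + 23
53: 5080253 = 53·95853 + 44
59: 5080253 = 59·86105 + 58
61: 5080253 = 61·83282 + 51
67: 5080253 = 67·75824 + 45
71: 5080253 = 71·71552 + 61
73: 5080253 = 73·69592 + 37
79: 5080253 = 79·64307

79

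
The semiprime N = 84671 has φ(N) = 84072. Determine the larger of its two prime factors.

373

φ(n) = (p−1)(q−1) = n − (p+q) + 1, so p + q = 84671 − 84072 + 1 = 600.
p and q are the roots of t² − 600t + 84671 = 0.
Discriminant: 600² − 4·84671 = 360000 − 338684 = 21316; √21316 = 146.
q = (600 − 146)/2 = 227, p = (600 + 146)/2 = 373.
Check: 227 · 373 = 84671.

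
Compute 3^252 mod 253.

31

3^1 ≡ 3 (mod 253)
3^2 ≡ 3^2 = 9 ≡ 9 (mod 253)
3^4 ≡ 9^2 = 81 ≡ 81 (mod 253)
3^8 ≡ 81^2 = 6561 ≡ 236 (mod 253)
3^16 ≡ 236^2 = 55696 ≡ 36 (mod 253)
3^32 ≡ 36^2 = 1296 ≡ 31 (mod 253)
3^64 ≡ 31^2 = 961 ≡ 202 (mod 253)
3^128 ≡ 202^2 = 40804 ≡ 71 (mod 253)
252 = 128 + 64 + 32 + 16 + 8 + 4 in binary powers of 2.
So 3^252 ≡ 71 · 202 · 31 · 36 · 236 · 81 ≡ 31 (mod 253).
Since 31 ≠ 1, base 3 is a Fermat witness: 253 is composite.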